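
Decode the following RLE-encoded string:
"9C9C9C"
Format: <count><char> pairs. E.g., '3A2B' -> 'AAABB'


Expanding each <count><char> pair:
  9C -> 'CCCCCCCCC'
  9C -> 'CCCCCCCCC'
  9C -> 'CCCCCCCCC'

Decoded = CCCCCCCCCCCCCCCCCCCCCCCCCCC


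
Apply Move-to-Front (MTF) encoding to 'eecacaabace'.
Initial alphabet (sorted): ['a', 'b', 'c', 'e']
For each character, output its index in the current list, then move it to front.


MTF encoding:
'e': index 3 in ['a', 'b', 'c', 'e'] -> ['e', 'a', 'b', 'c']
'e': index 0 in ['e', 'a', 'b', 'c'] -> ['e', 'a', 'b', 'c']
'c': index 3 in ['e', 'a', 'b', 'c'] -> ['c', 'e', 'a', 'b']
'a': index 2 in ['c', 'e', 'a', 'b'] -> ['a', 'c', 'e', 'b']
'c': index 1 in ['a', 'c', 'e', 'b'] -> ['c', 'a', 'e', 'b']
'a': index 1 in ['c', 'a', 'e', 'b'] -> ['a', 'c', 'e', 'b']
'a': index 0 in ['a', 'c', 'e', 'b'] -> ['a', 'c', 'e', 'b']
'b': index 3 in ['a', 'c', 'e', 'b'] -> ['b', 'a', 'c', 'e']
'a': index 1 in ['b', 'a', 'c', 'e'] -> ['a', 'b', 'c', 'e']
'c': index 2 in ['a', 'b', 'c', 'e'] -> ['c', 'a', 'b', 'e']
'e': index 3 in ['c', 'a', 'b', 'e'] -> ['e', 'c', 'a', 'b']


Output: [3, 0, 3, 2, 1, 1, 0, 3, 1, 2, 3]


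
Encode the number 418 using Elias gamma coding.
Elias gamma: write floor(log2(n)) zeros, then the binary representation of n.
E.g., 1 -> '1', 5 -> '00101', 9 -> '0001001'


num_bits = floor(log2(418)) + 1 = 9
leading_zeros = num_bits - 1 = 8
binary(418) = 110100010

Elias gamma(418) = '00000000' + '110100010' = 00000000110100010 (17 bits)


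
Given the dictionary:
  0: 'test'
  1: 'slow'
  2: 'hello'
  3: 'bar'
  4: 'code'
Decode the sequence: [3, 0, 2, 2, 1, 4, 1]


Look up each index in the dictionary:
  3 -> 'bar'
  0 -> 'test'
  2 -> 'hello'
  2 -> 'hello'
  1 -> 'slow'
  4 -> 'code'
  1 -> 'slow'

Decoded: "bar test hello hello slow code slow"


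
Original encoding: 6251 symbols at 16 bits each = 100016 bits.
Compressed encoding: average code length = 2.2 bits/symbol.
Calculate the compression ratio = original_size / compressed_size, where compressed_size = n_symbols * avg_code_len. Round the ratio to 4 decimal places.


original_size = n_symbols * orig_bits = 6251 * 16 = 100016 bits
compressed_size = n_symbols * avg_code_len = 6251 * 2.2 = 13752.2 bits
ratio = original_size / compressed_size = 100016 / 13752.2 = 7.2727

Compression ratio = 7.2727


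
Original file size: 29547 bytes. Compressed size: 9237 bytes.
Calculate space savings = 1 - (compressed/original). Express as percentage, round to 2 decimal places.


ratio = compressed/original = 9237/29547 = 0.312621
savings = 1 - ratio = 1 - 0.312621 = 0.687379
as a percentage: 0.687379 * 100 = 68.74%

Space savings = 1 - 9237/29547 = 68.74%


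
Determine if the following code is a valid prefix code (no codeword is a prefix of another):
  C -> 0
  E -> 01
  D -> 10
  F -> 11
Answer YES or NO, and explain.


Checking each pair (does one codeword prefix another?):
  C='0' vs E='01': prefix -- VIOLATION

NO -- this is NOT a valid prefix code. C (0) is a prefix of E (01).


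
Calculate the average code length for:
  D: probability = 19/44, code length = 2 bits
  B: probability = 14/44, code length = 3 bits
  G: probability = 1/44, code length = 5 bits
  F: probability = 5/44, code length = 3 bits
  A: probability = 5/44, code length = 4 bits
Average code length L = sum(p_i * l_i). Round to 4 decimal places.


Weighted contributions p_i * l_i:
  D: (19/44) * 2 = 38/44
  B: (14/44) * 3 = 42/44
  G: (1/44) * 5 = 5/44
  F: (5/44) * 3 = 15/44
  A: (5/44) * 4 = 20/44
Sum = (38 + 42 + 5 + 15 + 20)/44 = 120/44

L = 120/44 = 2.7273 bits/symbol


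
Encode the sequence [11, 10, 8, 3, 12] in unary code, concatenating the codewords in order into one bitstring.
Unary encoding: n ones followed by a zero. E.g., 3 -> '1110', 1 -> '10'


Encode each number as n ones followed by a terminating 0:
  11 -> 111111111110 (12 bits)
  10 -> 11111111110 (11 bits)
  8 -> 111111110 (9 bits)
  3 -> 1110 (4 bits)
  12 -> 1111111111110 (13 bits)
Total length = 12 + 11 + 9 + 4 + 13 = 49 bits.

Unary([11, 10, 8, 3, 12]) = 1111111111101111111111011111111011101111111111110 (49 bits)


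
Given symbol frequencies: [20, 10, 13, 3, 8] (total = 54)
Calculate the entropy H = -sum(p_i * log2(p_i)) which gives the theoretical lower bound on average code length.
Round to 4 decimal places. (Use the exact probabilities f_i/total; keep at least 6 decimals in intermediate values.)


Per-symbol terms -p_i * log2(p_i) with p_i = f_i/54:
  p = 20/54 = 0.370370: log2(p) = -1.432959, -p*log2(p) = 0.530726
  p = 10/54 = 0.185185: log2(p) = -2.432959, -p*log2(p) = 0.450548
  p = 13/54 = 0.240741: log2(p) = -2.054448, -p*log2(p) = 0.494589
  p = 3/54 = 0.055556: log2(p) = -4.169925, -p*log2(p) = 0.231663
  p = 8/54 = 0.148148: log2(p) = -2.754888, -p*log2(p) = 0.408131
H = 0.530726 + 0.450548 + 0.494589 + 0.231663 + 0.408131 = 2.115657

H = 2.1157 bits/symbol


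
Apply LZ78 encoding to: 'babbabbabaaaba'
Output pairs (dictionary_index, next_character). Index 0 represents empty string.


LZ78 encoding steps:
Dictionary: {0: ''}
Step 1: w='' (idx 0), next='b' -> output (0, 'b'), add 'b' as idx 1
Step 2: w='' (idx 0), next='a' -> output (0, 'a'), add 'a' as idx 2
Step 3: w='b' (idx 1), next='b' -> output (1, 'b'), add 'bb' as idx 3
Step 4: w='a' (idx 2), next='b' -> output (2, 'b'), add 'ab' as idx 4
Step 5: w='b' (idx 1), next='a' -> output (1, 'a'), add 'ba' as idx 5
Step 6: w='ba' (idx 5), next='a' -> output (5, 'a'), add 'baa' as idx 6
Step 7: w='ab' (idx 4), next='a' -> output (4, 'a'), add 'aba' as idx 7


Encoded: [(0, 'b'), (0, 'a'), (1, 'b'), (2, 'b'), (1, 'a'), (5, 'a'), (4, 'a')]


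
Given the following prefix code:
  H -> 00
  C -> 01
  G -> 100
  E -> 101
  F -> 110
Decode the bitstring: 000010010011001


Decoding step by step:
Bits 00 -> H
Bits 00 -> H
Bits 100 -> G
Bits 100 -> G
Bits 110 -> F
Bits 01 -> C


Decoded message: HHGGFC


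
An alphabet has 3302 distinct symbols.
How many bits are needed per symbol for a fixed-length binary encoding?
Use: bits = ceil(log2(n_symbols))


log2(3302) = 11.6891
Bracket: 2^11 = 2048 < 3302 <= 2^12 = 4096
So ceil(log2(3302)) = 12

bits = ceil(log2(3302)) = ceil(11.6891) = 12 bits


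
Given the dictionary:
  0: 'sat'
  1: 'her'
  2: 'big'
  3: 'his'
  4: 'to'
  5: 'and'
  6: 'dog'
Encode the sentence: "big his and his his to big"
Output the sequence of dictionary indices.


Look up each word in the dictionary:
  'big' -> 2
  'his' -> 3
  'and' -> 5
  'his' -> 3
  'his' -> 3
  'to' -> 4
  'big' -> 2

Encoded: [2, 3, 5, 3, 3, 4, 2]


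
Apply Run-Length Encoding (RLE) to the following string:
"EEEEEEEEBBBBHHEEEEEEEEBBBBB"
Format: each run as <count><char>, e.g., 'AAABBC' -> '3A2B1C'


Scanning runs left to right:
  i=0: run of 'E' x 8 -> '8E'
  i=8: run of 'B' x 4 -> '4B'
  i=12: run of 'H' x 2 -> '2H'
  i=14: run of 'E' x 8 -> '8E'
  i=22: run of 'B' x 5 -> '5B'

RLE = 8E4B2H8E5B


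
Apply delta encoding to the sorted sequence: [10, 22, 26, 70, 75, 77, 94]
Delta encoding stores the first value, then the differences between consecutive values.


First value: 10
Deltas:
  22 - 10 = 12
  26 - 22 = 4
  70 - 26 = 44
  75 - 70 = 5
  77 - 75 = 2
  94 - 77 = 17


Delta encoded: [10, 12, 4, 44, 5, 2, 17]


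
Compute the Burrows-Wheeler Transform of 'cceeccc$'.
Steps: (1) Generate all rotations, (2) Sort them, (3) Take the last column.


Rotations (sorted):
  0: $cceeccc -> last char: c
  1: c$cceecc -> last char: c
  2: cc$cceec -> last char: c
  3: ccc$ccee -> last char: e
  4: cceeccc$ -> last char: $
  5: ceeccc$c -> last char: c
  6: eccc$cce -> last char: e
  7: eeccc$cc -> last char: c


BWT = ccce$cec


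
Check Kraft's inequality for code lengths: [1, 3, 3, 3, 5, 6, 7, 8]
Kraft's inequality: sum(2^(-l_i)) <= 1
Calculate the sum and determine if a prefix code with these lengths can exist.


Sum = 2^(-1) + 2^(-3) + 2^(-3) + 2^(-3) + 2^(-5) + 2^(-6) + 2^(-7) + 2^(-8)
    = 0.5 + 0.125 + 0.125 + 0.125 + 0.03125 + 0.015625 + 0.0078125 + 0.00390625
    = 239/256 = 0.93359375
Since 0.93359375 <= 1, Kraft's inequality IS satisfied.
A prefix code with these lengths CAN exist.

Kraft sum = 0.93359375. Satisfied.


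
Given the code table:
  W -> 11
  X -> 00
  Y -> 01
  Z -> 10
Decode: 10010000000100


Decoding:
10 -> Z
01 -> Y
00 -> X
00 -> X
00 -> X
01 -> Y
00 -> X


Result: ZYXXXYX


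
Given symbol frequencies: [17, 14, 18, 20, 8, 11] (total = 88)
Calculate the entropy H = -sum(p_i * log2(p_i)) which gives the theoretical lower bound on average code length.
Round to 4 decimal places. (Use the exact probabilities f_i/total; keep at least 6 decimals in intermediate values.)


Per-symbol terms -p_i * log2(p_i) with p_i = f_i/88:
  p = 17/88 = 0.193182: log2(p) = -2.371969, -p*log2(p) = 0.458221
  p = 14/88 = 0.159091: log2(p) = -2.652077, -p*log2(p) = 0.421921
  p = 18/88 = 0.204545: log2(p) = -2.289507, -p*log2(p) = 0.468308
  p = 20/88 = 0.227273: log2(p) = -2.137504, -p*log2(p) = 0.485796
  p = 8/88 = 0.090909: log2(p) = -3.459432, -p*log2(p) = 0.314494
  p = 11/88 = 0.125000: log2(p) = -3.000000, -p*log2(p) = 0.375000
H = 0.458221 + 0.421921 + 0.468308 + 0.485796 + 0.314494 + 0.375000 = 2.523740

H = 2.5237 bits/symbol


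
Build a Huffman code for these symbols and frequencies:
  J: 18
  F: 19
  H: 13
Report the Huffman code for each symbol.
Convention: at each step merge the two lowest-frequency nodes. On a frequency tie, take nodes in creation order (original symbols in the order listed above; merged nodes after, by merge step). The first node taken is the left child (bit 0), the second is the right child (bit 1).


Huffman tree construction:
Step 1: Merge H(13) + J(18) = 31
Step 2: Merge F(19) + (H+J)(31) = 50
Read each symbol's code off the tree from the root (left child = 0, right child = 1).

Codes:
  J: 11 (length 2)
  F: 0 (length 1)
  H: 10 (length 2)
Average code length: 81/50 = 1.6200 bits/symbol


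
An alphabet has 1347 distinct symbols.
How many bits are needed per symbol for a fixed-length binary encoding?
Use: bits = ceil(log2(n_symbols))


log2(1347) = 10.3955
Bracket: 2^10 = 1024 < 1347 <= 2^11 = 2048
So ceil(log2(1347)) = 11

bits = ceil(log2(1347)) = ceil(10.3955) = 11 bits


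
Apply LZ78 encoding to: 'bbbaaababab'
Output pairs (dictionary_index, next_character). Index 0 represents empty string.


LZ78 encoding steps:
Dictionary: {0: ''}
Step 1: w='' (idx 0), next='b' -> output (0, 'b'), add 'b' as idx 1
Step 2: w='b' (idx 1), next='b' -> output (1, 'b'), add 'bb' as idx 2
Step 3: w='' (idx 0), next='a' -> output (0, 'a'), add 'a' as idx 3
Step 4: w='a' (idx 3), next='a' -> output (3, 'a'), add 'aa' as idx 4
Step 5: w='b' (idx 1), next='a' -> output (1, 'a'), add 'ba' as idx 5
Step 6: w='ba' (idx 5), next='b' -> output (5, 'b'), add 'bab' as idx 6


Encoded: [(0, 'b'), (1, 'b'), (0, 'a'), (3, 'a'), (1, 'a'), (5, 'b')]


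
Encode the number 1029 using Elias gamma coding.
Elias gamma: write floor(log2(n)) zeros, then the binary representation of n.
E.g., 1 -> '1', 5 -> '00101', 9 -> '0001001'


num_bits = floor(log2(1029)) + 1 = 11
leading_zeros = num_bits - 1 = 10
binary(1029) = 10000000101

Elias gamma(1029) = '0000000000' + '10000000101' = 000000000010000000101 (21 bits)


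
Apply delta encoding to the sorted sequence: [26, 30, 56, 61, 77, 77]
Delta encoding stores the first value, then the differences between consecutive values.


First value: 26
Deltas:
  30 - 26 = 4
  56 - 30 = 26
  61 - 56 = 5
  77 - 61 = 16
  77 - 77 = 0


Delta encoded: [26, 4, 26, 5, 16, 0]


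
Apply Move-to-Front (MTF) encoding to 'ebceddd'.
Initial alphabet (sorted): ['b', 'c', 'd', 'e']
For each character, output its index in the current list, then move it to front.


MTF encoding:
'e': index 3 in ['b', 'c', 'd', 'e'] -> ['e', 'b', 'c', 'd']
'b': index 1 in ['e', 'b', 'c', 'd'] -> ['b', 'e', 'c', 'd']
'c': index 2 in ['b', 'e', 'c', 'd'] -> ['c', 'b', 'e', 'd']
'e': index 2 in ['c', 'b', 'e', 'd'] -> ['e', 'c', 'b', 'd']
'd': index 3 in ['e', 'c', 'b', 'd'] -> ['d', 'e', 'c', 'b']
'd': index 0 in ['d', 'e', 'c', 'b'] -> ['d', 'e', 'c', 'b']
'd': index 0 in ['d', 'e', 'c', 'b'] -> ['d', 'e', 'c', 'b']


Output: [3, 1, 2, 2, 3, 0, 0]


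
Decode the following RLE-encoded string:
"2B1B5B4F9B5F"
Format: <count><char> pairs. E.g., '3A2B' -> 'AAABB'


Expanding each <count><char> pair:
  2B -> 'BB'
  1B -> 'B'
  5B -> 'BBBBB'
  4F -> 'FFFF'
  9B -> 'BBBBBBBBB'
  5F -> 'FFFFF'

Decoded = BBBBBBBBFFFFBBBBBBBBBFFFFF


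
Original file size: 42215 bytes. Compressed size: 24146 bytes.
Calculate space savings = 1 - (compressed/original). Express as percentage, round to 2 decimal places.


ratio = compressed/original = 24146/42215 = 0.571977
savings = 1 - ratio = 1 - 0.571977 = 0.428023
as a percentage: 0.428023 * 100 = 42.8%

Space savings = 1 - 24146/42215 = 42.8%


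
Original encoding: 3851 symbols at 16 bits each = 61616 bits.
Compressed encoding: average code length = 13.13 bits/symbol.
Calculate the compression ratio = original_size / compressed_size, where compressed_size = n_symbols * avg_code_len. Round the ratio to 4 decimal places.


original_size = n_symbols * orig_bits = 3851 * 16 = 61616 bits
compressed_size = n_symbols * avg_code_len = 3851 * 13.13 = 50563.63 bits
ratio = original_size / compressed_size = 61616 / 50563.63 = 1.2186

Compression ratio = 1.2186


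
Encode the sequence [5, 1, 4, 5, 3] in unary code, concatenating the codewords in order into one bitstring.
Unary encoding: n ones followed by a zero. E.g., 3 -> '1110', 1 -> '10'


Encode each number as n ones followed by a terminating 0:
  5 -> 111110 (6 bits)
  1 -> 10 (2 bits)
  4 -> 11110 (5 bits)
  5 -> 111110 (6 bits)
  3 -> 1110 (4 bits)
Total length = 6 + 2 + 5 + 6 + 4 = 23 bits.

Unary([5, 1, 4, 5, 3]) = 11111010111101111101110 (23 bits)


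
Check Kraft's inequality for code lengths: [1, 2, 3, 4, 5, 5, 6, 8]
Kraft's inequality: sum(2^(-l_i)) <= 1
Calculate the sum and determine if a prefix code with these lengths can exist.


Sum = 2^(-1) + 2^(-2) + 2^(-3) + 2^(-4) + 2^(-5) + 2^(-5) + 2^(-6) + 2^(-8)
    = 0.5 + 0.25 + 0.125 + 0.0625 + 0.03125 + 0.03125 + 0.015625 + 0.00390625
    = 261/256 = 1.01953125
Since 1.01953125 > 1, Kraft's inequality is NOT satisfied.
A prefix code with these lengths CANNOT exist.

Kraft sum = 1.01953125. Not satisfied.


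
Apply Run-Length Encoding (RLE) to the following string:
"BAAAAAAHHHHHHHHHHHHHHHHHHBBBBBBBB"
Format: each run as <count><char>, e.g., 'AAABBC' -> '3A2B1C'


Scanning runs left to right:
  i=0: run of 'B' x 1 -> '1B'
  i=1: run of 'A' x 6 -> '6A'
  i=7: run of 'H' x 18 -> '18H'
  i=25: run of 'B' x 8 -> '8B'

RLE = 1B6A18H8B


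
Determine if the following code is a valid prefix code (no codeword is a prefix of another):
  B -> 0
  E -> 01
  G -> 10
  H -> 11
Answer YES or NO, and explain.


Checking each pair (does one codeword prefix another?):
  B='0' vs E='01': prefix -- VIOLATION

NO -- this is NOT a valid prefix code. B (0) is a prefix of E (01).


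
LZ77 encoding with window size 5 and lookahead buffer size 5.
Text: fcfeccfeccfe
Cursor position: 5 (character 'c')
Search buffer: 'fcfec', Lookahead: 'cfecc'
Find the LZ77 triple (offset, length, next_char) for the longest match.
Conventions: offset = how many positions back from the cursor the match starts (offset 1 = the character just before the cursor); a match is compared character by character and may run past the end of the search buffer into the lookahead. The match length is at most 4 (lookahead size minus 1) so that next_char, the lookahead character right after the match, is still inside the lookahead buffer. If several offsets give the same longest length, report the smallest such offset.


Try each offset into the search buffer:
  offset=1 (pos 4, char 'c'): match length 1
  offset=2 (pos 3, char 'e'): match length 0
  offset=3 (pos 2, char 'f'): match length 0
  offset=4 (pos 1, char 'c'): match length 4
  offset=5 (pos 0, char 'f'): match length 0
Longest match has length 4 at offset 4.
next_char = character at position 5 + 4 = 9 -> 'c'

Best match: offset=4, length=4 (matching 'cfec' starting at position 1)
LZ77 triple: (4, 4, 'c')


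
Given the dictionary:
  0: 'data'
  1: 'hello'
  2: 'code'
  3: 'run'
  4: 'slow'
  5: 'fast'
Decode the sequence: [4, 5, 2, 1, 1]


Look up each index in the dictionary:
  4 -> 'slow'
  5 -> 'fast'
  2 -> 'code'
  1 -> 'hello'
  1 -> 'hello'

Decoded: "slow fast code hello hello"


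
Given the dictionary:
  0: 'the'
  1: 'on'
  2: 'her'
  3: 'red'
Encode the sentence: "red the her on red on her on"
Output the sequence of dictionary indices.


Look up each word in the dictionary:
  'red' -> 3
  'the' -> 0
  'her' -> 2
  'on' -> 1
  'red' -> 3
  'on' -> 1
  'her' -> 2
  'on' -> 1

Encoded: [3, 0, 2, 1, 3, 1, 2, 1]


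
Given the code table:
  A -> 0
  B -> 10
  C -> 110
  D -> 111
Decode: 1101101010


Decoding:
110 -> C
110 -> C
10 -> B
10 -> B


Result: CCBB


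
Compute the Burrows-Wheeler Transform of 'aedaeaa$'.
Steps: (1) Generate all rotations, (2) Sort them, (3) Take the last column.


Rotations (sorted):
  0: $aedaeaa -> last char: a
  1: a$aedaea -> last char: a
  2: aa$aedae -> last char: e
  3: aeaa$aed -> last char: d
  4: aedaeaa$ -> last char: $
  5: daeaa$ae -> last char: e
  6: eaa$aeda -> last char: a
  7: edaeaa$a -> last char: a


BWT = aaed$eaa


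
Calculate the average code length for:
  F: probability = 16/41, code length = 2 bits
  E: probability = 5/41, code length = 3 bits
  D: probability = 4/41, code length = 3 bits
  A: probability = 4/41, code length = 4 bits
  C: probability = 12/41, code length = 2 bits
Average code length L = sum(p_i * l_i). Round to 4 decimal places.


Weighted contributions p_i * l_i:
  F: (16/41) * 2 = 32/41
  E: (5/41) * 3 = 15/41
  D: (4/41) * 3 = 12/41
  A: (4/41) * 4 = 16/41
  C: (12/41) * 2 = 24/41
Sum = (32 + 15 + 12 + 16 + 24)/41 = 99/41

L = 99/41 = 2.4146 bits/symbol


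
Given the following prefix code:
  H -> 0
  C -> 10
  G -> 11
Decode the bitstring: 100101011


Decoding step by step:
Bits 10 -> C
Bits 0 -> H
Bits 10 -> C
Bits 10 -> C
Bits 11 -> G


Decoded message: CHCCG


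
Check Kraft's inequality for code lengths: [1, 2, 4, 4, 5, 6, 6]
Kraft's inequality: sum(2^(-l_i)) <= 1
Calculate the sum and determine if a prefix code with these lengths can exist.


Sum = 2^(-1) + 2^(-2) + 2^(-4) + 2^(-4) + 2^(-5) + 2^(-6) + 2^(-6)
    = 0.5 + 0.25 + 0.0625 + 0.0625 + 0.03125 + 0.015625 + 0.015625
    = 60/64 = 0.9375
Since 0.9375 <= 1, Kraft's inequality IS satisfied.
A prefix code with these lengths CAN exist.

Kraft sum = 0.9375. Satisfied.


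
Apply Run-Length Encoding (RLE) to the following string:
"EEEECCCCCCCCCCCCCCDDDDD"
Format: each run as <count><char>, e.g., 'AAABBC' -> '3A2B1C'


Scanning runs left to right:
  i=0: run of 'E' x 4 -> '4E'
  i=4: run of 'C' x 14 -> '14C'
  i=18: run of 'D' x 5 -> '5D'

RLE = 4E14C5D


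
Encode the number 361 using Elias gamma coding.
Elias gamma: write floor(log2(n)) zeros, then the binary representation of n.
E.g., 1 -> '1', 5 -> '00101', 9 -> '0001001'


num_bits = floor(log2(361)) + 1 = 9
leading_zeros = num_bits - 1 = 8
binary(361) = 101101001

Elias gamma(361) = '00000000' + '101101001' = 00000000101101001 (17 bits)


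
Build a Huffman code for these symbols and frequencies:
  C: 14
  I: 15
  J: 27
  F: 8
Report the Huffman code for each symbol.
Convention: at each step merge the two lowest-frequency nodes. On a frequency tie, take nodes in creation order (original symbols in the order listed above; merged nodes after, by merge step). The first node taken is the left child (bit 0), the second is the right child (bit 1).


Huffman tree construction:
Step 1: Merge F(8) + C(14) = 22
Step 2: Merge I(15) + (F+C)(22) = 37
Step 3: Merge J(27) + (I+(F+C))(37) = 64
Read each symbol's code off the tree from the root (left child = 0, right child = 1).

Codes:
  C: 111 (length 3)
  I: 10 (length 2)
  J: 0 (length 1)
  F: 110 (length 3)
Average code length: 123/64 = 1.9219 bits/symbol


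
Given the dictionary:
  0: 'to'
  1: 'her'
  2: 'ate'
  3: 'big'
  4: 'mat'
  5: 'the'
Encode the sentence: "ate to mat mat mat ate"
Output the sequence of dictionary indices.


Look up each word in the dictionary:
  'ate' -> 2
  'to' -> 0
  'mat' -> 4
  'mat' -> 4
  'mat' -> 4
  'ate' -> 2

Encoded: [2, 0, 4, 4, 4, 2]


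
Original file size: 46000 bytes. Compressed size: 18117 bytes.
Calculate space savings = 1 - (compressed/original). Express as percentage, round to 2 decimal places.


ratio = compressed/original = 18117/46000 = 0.393848
savings = 1 - ratio = 1 - 0.393848 = 0.606152
as a percentage: 0.606152 * 100 = 60.62%

Space savings = 1 - 18117/46000 = 60.62%


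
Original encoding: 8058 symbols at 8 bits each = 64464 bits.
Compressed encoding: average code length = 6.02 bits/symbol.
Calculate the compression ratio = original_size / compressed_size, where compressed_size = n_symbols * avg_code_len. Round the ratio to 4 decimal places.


original_size = n_symbols * orig_bits = 8058 * 8 = 64464 bits
compressed_size = n_symbols * avg_code_len = 8058 * 6.02 = 48509.16 bits
ratio = original_size / compressed_size = 64464 / 48509.16 = 1.3289

Compression ratio = 1.3289


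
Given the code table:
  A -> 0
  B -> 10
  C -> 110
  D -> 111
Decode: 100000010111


Decoding:
10 -> B
0 -> A
0 -> A
0 -> A
0 -> A
0 -> A
10 -> B
111 -> D


Result: BAAAAABD


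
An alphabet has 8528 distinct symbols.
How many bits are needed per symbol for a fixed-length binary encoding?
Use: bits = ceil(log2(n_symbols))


log2(8528) = 13.058
Bracket: 2^13 = 8192 < 8528 <= 2^14 = 16384
So ceil(log2(8528)) = 14

bits = ceil(log2(8528)) = ceil(13.058) = 14 bits


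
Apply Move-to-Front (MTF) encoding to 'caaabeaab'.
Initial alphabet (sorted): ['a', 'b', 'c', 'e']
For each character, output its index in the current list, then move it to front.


MTF encoding:
'c': index 2 in ['a', 'b', 'c', 'e'] -> ['c', 'a', 'b', 'e']
'a': index 1 in ['c', 'a', 'b', 'e'] -> ['a', 'c', 'b', 'e']
'a': index 0 in ['a', 'c', 'b', 'e'] -> ['a', 'c', 'b', 'e']
'a': index 0 in ['a', 'c', 'b', 'e'] -> ['a', 'c', 'b', 'e']
'b': index 2 in ['a', 'c', 'b', 'e'] -> ['b', 'a', 'c', 'e']
'e': index 3 in ['b', 'a', 'c', 'e'] -> ['e', 'b', 'a', 'c']
'a': index 2 in ['e', 'b', 'a', 'c'] -> ['a', 'e', 'b', 'c']
'a': index 0 in ['a', 'e', 'b', 'c'] -> ['a', 'e', 'b', 'c']
'b': index 2 in ['a', 'e', 'b', 'c'] -> ['b', 'a', 'e', 'c']


Output: [2, 1, 0, 0, 2, 3, 2, 0, 2]


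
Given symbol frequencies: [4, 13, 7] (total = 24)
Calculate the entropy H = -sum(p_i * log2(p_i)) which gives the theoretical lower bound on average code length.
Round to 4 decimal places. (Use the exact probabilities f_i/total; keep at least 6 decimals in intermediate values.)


Per-symbol terms -p_i * log2(p_i) with p_i = f_i/24:
  p = 4/24 = 0.166667: log2(p) = -2.584963, -p*log2(p) = 0.430827
  p = 13/24 = 0.541667: log2(p) = -0.884523, -p*log2(p) = 0.479117
  p = 7/24 = 0.291667: log2(p) = -1.777608, -p*log2(p) = 0.518469
H = 0.430827 + 0.479117 + 0.518469 = 1.428413

H = 1.4284 bits/symbol


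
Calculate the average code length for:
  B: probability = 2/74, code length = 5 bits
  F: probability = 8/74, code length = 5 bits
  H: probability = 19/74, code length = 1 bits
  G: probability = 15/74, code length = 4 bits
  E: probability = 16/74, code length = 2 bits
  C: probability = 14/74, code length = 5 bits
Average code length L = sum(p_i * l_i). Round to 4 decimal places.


Weighted contributions p_i * l_i:
  B: (2/74) * 5 = 10/74
  F: (8/74) * 5 = 40/74
  H: (19/74) * 1 = 19/74
  G: (15/74) * 4 = 60/74
  E: (16/74) * 2 = 32/74
  C: (14/74) * 5 = 70/74
Sum = (10 + 40 + 19 + 60 + 32 + 70)/74 = 231/74

L = 231/74 = 3.1216 bits/symbol


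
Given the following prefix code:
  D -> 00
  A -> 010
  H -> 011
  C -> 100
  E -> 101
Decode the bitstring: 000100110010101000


Decoding step by step:
Bits 00 -> D
Bits 010 -> A
Bits 011 -> H
Bits 00 -> D
Bits 101 -> E
Bits 010 -> A
Bits 00 -> D


Decoded message: DAHDEAD


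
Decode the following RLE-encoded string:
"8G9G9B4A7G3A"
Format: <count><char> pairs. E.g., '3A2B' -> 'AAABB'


Expanding each <count><char> pair:
  8G -> 'GGGGGGGG'
  9G -> 'GGGGGGGGG'
  9B -> 'BBBBBBBBB'
  4A -> 'AAAA'
  7G -> 'GGGGGGG'
  3A -> 'AAA'

Decoded = GGGGGGGGGGGGGGGGGBBBBBBBBBAAAAGGGGGGGAAA


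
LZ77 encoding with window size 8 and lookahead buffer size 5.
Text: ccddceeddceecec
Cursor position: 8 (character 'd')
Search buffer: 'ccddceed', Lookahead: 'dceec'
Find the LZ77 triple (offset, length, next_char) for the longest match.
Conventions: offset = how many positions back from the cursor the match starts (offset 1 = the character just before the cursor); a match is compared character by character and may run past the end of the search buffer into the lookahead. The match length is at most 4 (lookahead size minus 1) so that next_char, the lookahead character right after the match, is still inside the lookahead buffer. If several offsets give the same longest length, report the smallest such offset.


Try each offset into the search buffer:
  offset=1 (pos 7, char 'd'): match length 1
  offset=2 (pos 6, char 'e'): match length 0
  offset=3 (pos 5, char 'e'): match length 0
  offset=4 (pos 4, char 'c'): match length 0
  offset=5 (pos 3, char 'd'): match length 4
  offset=6 (pos 2, char 'd'): match length 1
  offset=7 (pos 1, char 'c'): match length 0
  offset=8 (pos 0, char 'c'): match length 0
Longest match has length 4 at offset 5.
next_char = character at position 8 + 4 = 12 -> 'c'

Best match: offset=5, length=4 (matching 'dcee' starting at position 3)
LZ77 triple: (5, 4, 'c')


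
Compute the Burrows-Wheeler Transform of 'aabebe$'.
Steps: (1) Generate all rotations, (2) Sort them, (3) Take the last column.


Rotations (sorted):
  0: $aabebe -> last char: e
  1: aabebe$ -> last char: $
  2: abebe$a -> last char: a
  3: be$aabe -> last char: e
  4: bebe$aa -> last char: a
  5: e$aabeb -> last char: b
  6: ebe$aab -> last char: b


BWT = e$aeabb


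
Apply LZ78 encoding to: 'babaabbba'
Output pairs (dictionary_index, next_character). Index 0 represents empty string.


LZ78 encoding steps:
Dictionary: {0: ''}
Step 1: w='' (idx 0), next='b' -> output (0, 'b'), add 'b' as idx 1
Step 2: w='' (idx 0), next='a' -> output (0, 'a'), add 'a' as idx 2
Step 3: w='b' (idx 1), next='a' -> output (1, 'a'), add 'ba' as idx 3
Step 4: w='a' (idx 2), next='b' -> output (2, 'b'), add 'ab' as idx 4
Step 5: w='b' (idx 1), next='b' -> output (1, 'b'), add 'bb' as idx 5
Step 6: w='a' (idx 2), end of input -> output (2, '')


Encoded: [(0, 'b'), (0, 'a'), (1, 'a'), (2, 'b'), (1, 'b'), (2, '')]


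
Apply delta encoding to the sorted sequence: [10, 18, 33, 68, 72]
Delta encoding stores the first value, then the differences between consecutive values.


First value: 10
Deltas:
  18 - 10 = 8
  33 - 18 = 15
  68 - 33 = 35
  72 - 68 = 4


Delta encoded: [10, 8, 15, 35, 4]


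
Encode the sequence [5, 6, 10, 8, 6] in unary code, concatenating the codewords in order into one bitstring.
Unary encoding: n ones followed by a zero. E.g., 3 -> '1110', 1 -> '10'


Encode each number as n ones followed by a terminating 0:
  5 -> 111110 (6 bits)
  6 -> 1111110 (7 bits)
  10 -> 11111111110 (11 bits)
  8 -> 111111110 (9 bits)
  6 -> 1111110 (7 bits)
Total length = 6 + 7 + 11 + 9 + 7 = 40 bits.

Unary([5, 6, 10, 8, 6]) = 1111101111110111111111101111111101111110 (40 bits)


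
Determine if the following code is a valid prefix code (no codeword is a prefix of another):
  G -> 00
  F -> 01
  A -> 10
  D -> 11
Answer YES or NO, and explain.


Checking each pair (does one codeword prefix another?):
  G='00' vs F='01': no prefix
  G='00' vs A='10': no prefix
  G='00' vs D='11': no prefix
  F='01' vs G='00': no prefix
  F='01' vs A='10': no prefix
  F='01' vs D='11': no prefix
  A='10' vs G='00': no prefix
  A='10' vs F='01': no prefix
  A='10' vs D='11': no prefix
  D='11' vs G='00': no prefix
  D='11' vs F='01': no prefix
  D='11' vs A='10': no prefix
No violation found over all pairs.

YES -- this is a valid prefix code. No codeword is a prefix of any other codeword.


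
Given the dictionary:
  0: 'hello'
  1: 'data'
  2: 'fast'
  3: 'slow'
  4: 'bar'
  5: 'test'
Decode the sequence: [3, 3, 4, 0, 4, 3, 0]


Look up each index in the dictionary:
  3 -> 'slow'
  3 -> 'slow'
  4 -> 'bar'
  0 -> 'hello'
  4 -> 'bar'
  3 -> 'slow'
  0 -> 'hello'

Decoded: "slow slow bar hello bar slow hello"


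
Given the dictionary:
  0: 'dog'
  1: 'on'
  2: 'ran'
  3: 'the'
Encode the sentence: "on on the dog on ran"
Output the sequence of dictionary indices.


Look up each word in the dictionary:
  'on' -> 1
  'on' -> 1
  'the' -> 3
  'dog' -> 0
  'on' -> 1
  'ran' -> 2

Encoded: [1, 1, 3, 0, 1, 2]


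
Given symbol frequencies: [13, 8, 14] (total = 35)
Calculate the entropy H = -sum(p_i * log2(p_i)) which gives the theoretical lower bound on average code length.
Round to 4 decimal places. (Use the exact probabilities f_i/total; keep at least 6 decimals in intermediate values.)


Per-symbol terms -p_i * log2(p_i) with p_i = f_i/35:
  p = 13/35 = 0.371429: log2(p) = -1.428843, -p*log2(p) = 0.530713
  p = 8/35 = 0.228571: log2(p) = -2.129283, -p*log2(p) = 0.486693
  p = 14/35 = 0.400000: log2(p) = -1.321928, -p*log2(p) = 0.528771
H = 0.530713 + 0.486693 + 0.528771 = 1.546177

H = 1.5462 bits/symbol


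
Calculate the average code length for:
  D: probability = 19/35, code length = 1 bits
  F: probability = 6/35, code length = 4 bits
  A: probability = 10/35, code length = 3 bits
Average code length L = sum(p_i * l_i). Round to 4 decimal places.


Weighted contributions p_i * l_i:
  D: (19/35) * 1 = 19/35
  F: (6/35) * 4 = 24/35
  A: (10/35) * 3 = 30/35
Sum = (19 + 24 + 30)/35 = 73/35

L = 73/35 = 2.0857 bits/symbol


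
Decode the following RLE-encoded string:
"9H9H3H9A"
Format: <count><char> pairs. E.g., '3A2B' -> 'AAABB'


Expanding each <count><char> pair:
  9H -> 'HHHHHHHHH'
  9H -> 'HHHHHHHHH'
  3H -> 'HHH'
  9A -> 'AAAAAAAAA'

Decoded = HHHHHHHHHHHHHHHHHHHHHAAAAAAAAA


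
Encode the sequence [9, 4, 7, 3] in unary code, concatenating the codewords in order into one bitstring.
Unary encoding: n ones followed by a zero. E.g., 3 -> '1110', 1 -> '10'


Encode each number as n ones followed by a terminating 0:
  9 -> 1111111110 (10 bits)
  4 -> 11110 (5 bits)
  7 -> 11111110 (8 bits)
  3 -> 1110 (4 bits)
Total length = 10 + 5 + 8 + 4 = 27 bits.

Unary([9, 4, 7, 3]) = 111111111011110111111101110 (27 bits)


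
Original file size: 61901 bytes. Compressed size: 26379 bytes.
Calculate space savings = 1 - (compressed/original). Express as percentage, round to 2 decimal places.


ratio = compressed/original = 26379/61901 = 0.426148
savings = 1 - ratio = 1 - 0.426148 = 0.573852
as a percentage: 0.573852 * 100 = 57.39%

Space savings = 1 - 26379/61901 = 57.39%


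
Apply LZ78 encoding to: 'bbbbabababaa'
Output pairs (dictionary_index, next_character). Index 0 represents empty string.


LZ78 encoding steps:
Dictionary: {0: ''}
Step 1: w='' (idx 0), next='b' -> output (0, 'b'), add 'b' as idx 1
Step 2: w='b' (idx 1), next='b' -> output (1, 'b'), add 'bb' as idx 2
Step 3: w='b' (idx 1), next='a' -> output (1, 'a'), add 'ba' as idx 3
Step 4: w='ba' (idx 3), next='b' -> output (3, 'b'), add 'bab' as idx 4
Step 5: w='' (idx 0), next='a' -> output (0, 'a'), add 'a' as idx 5
Step 6: w='ba' (idx 3), next='a' -> output (3, 'a'), add 'baa' as idx 6


Encoded: [(0, 'b'), (1, 'b'), (1, 'a'), (3, 'b'), (0, 'a'), (3, 'a')]


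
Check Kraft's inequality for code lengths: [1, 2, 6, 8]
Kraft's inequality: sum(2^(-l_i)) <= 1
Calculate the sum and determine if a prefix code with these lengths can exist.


Sum = 2^(-1) + 2^(-2) + 2^(-6) + 2^(-8)
    = 0.5 + 0.25 + 0.015625 + 0.00390625
    = 197/256 = 0.76953125
Since 0.76953125 <= 1, Kraft's inequality IS satisfied.
A prefix code with these lengths CAN exist.

Kraft sum = 0.76953125. Satisfied.


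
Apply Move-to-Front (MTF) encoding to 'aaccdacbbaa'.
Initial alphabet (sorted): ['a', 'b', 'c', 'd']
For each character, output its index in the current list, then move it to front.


MTF encoding:
'a': index 0 in ['a', 'b', 'c', 'd'] -> ['a', 'b', 'c', 'd']
'a': index 0 in ['a', 'b', 'c', 'd'] -> ['a', 'b', 'c', 'd']
'c': index 2 in ['a', 'b', 'c', 'd'] -> ['c', 'a', 'b', 'd']
'c': index 0 in ['c', 'a', 'b', 'd'] -> ['c', 'a', 'b', 'd']
'd': index 3 in ['c', 'a', 'b', 'd'] -> ['d', 'c', 'a', 'b']
'a': index 2 in ['d', 'c', 'a', 'b'] -> ['a', 'd', 'c', 'b']
'c': index 2 in ['a', 'd', 'c', 'b'] -> ['c', 'a', 'd', 'b']
'b': index 3 in ['c', 'a', 'd', 'b'] -> ['b', 'c', 'a', 'd']
'b': index 0 in ['b', 'c', 'a', 'd'] -> ['b', 'c', 'a', 'd']
'a': index 2 in ['b', 'c', 'a', 'd'] -> ['a', 'b', 'c', 'd']
'a': index 0 in ['a', 'b', 'c', 'd'] -> ['a', 'b', 'c', 'd']


Output: [0, 0, 2, 0, 3, 2, 2, 3, 0, 2, 0]


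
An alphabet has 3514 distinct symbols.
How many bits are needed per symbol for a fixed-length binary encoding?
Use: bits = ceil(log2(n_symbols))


log2(3514) = 11.7789
Bracket: 2^11 = 2048 < 3514 <= 2^12 = 4096
So ceil(log2(3514)) = 12

bits = ceil(log2(3514)) = ceil(11.7789) = 12 bits


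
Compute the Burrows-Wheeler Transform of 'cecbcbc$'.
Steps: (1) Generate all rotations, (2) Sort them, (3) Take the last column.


Rotations (sorted):
  0: $cecbcbc -> last char: c
  1: bc$cecbc -> last char: c
  2: bcbc$cec -> last char: c
  3: c$cecbcb -> last char: b
  4: cbc$cecb -> last char: b
  5: cbcbc$ce -> last char: e
  6: cecbcbc$ -> last char: $
  7: ecbcbc$c -> last char: c


BWT = cccbbe$c


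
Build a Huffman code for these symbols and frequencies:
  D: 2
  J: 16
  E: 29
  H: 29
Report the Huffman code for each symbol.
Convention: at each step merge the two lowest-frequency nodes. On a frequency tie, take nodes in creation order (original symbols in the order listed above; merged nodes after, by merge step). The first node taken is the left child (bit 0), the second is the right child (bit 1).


Huffman tree construction:
Step 1: Merge D(2) + J(16) = 18
Step 2: Merge (D+J)(18) + E(29) = 47
Step 3: Merge H(29) + ((D+J)+E)(47) = 76
Read each symbol's code off the tree from the root (left child = 0, right child = 1).

Codes:
  D: 100 (length 3)
  J: 101 (length 3)
  E: 11 (length 2)
  H: 0 (length 1)
Average code length: 141/76 = 1.8553 bits/symbol


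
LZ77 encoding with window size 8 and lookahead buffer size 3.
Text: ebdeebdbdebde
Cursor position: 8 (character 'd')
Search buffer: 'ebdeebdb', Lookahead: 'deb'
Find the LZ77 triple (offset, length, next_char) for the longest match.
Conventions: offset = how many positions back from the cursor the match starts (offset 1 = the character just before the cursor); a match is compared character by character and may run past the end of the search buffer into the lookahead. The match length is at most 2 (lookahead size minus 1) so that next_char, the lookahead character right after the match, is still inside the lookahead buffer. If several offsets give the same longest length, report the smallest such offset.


Try each offset into the search buffer:
  offset=1 (pos 7, char 'b'): match length 0
  offset=2 (pos 6, char 'd'): match length 1
  offset=3 (pos 5, char 'b'): match length 0
  offset=4 (pos 4, char 'e'): match length 0
  offset=5 (pos 3, char 'e'): match length 0
  offset=6 (pos 2, char 'd'): match length 2
  offset=7 (pos 1, char 'b'): match length 0
  offset=8 (pos 0, char 'e'): match length 0
Longest match has length 2 at offset 6.
next_char = character at position 8 + 2 = 10 -> 'b'

Best match: offset=6, length=2 (matching 'de' starting at position 2)
LZ77 triple: (6, 2, 'b')


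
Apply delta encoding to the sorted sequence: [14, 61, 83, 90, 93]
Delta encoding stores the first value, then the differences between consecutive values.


First value: 14
Deltas:
  61 - 14 = 47
  83 - 61 = 22
  90 - 83 = 7
  93 - 90 = 3


Delta encoded: [14, 47, 22, 7, 3]


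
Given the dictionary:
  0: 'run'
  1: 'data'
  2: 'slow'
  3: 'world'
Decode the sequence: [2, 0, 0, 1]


Look up each index in the dictionary:
  2 -> 'slow'
  0 -> 'run'
  0 -> 'run'
  1 -> 'data'

Decoded: "slow run run data"


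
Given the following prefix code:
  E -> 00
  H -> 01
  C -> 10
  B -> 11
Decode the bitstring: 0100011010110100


Decoding step by step:
Bits 01 -> H
Bits 00 -> E
Bits 01 -> H
Bits 10 -> C
Bits 10 -> C
Bits 11 -> B
Bits 01 -> H
Bits 00 -> E


Decoded message: HEHCCBHE


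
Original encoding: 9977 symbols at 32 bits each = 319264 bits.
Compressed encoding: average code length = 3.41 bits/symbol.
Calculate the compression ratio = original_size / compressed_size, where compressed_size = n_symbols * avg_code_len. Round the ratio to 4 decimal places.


original_size = n_symbols * orig_bits = 9977 * 32 = 319264 bits
compressed_size = n_symbols * avg_code_len = 9977 * 3.41 = 34021.57 bits
ratio = original_size / compressed_size = 319264 / 34021.57 = 9.3842

Compression ratio = 9.3842


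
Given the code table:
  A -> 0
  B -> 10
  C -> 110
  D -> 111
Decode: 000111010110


Decoding:
0 -> A
0 -> A
0 -> A
111 -> D
0 -> A
10 -> B
110 -> C


Result: AAADABC


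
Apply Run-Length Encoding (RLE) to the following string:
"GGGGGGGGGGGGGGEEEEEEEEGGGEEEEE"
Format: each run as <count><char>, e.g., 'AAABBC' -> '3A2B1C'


Scanning runs left to right:
  i=0: run of 'G' x 14 -> '14G'
  i=14: run of 'E' x 8 -> '8E'
  i=22: run of 'G' x 3 -> '3G'
  i=25: run of 'E' x 5 -> '5E'

RLE = 14G8E3G5E


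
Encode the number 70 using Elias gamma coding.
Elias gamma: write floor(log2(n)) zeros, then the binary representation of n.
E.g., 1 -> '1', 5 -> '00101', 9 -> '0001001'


num_bits = floor(log2(70)) + 1 = 7
leading_zeros = num_bits - 1 = 6
binary(70) = 1000110

Elias gamma(70) = '000000' + '1000110' = 0000001000110 (13 bits)


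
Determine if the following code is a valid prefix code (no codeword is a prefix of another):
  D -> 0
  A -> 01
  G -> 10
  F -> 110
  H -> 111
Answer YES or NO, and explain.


Checking each pair (does one codeword prefix another?):
  D='0' vs A='01': prefix -- VIOLATION

NO -- this is NOT a valid prefix code. D (0) is a prefix of A (01).


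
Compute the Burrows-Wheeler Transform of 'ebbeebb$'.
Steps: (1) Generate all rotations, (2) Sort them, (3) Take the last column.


Rotations (sorted):
  0: $ebbeebb -> last char: b
  1: b$ebbeeb -> last char: b
  2: bb$ebbee -> last char: e
  3: bbeebb$e -> last char: e
  4: beebb$eb -> last char: b
  5: ebb$ebbe -> last char: e
  6: ebbeebb$ -> last char: $
  7: eebb$ebb -> last char: b


BWT = bbeebe$b


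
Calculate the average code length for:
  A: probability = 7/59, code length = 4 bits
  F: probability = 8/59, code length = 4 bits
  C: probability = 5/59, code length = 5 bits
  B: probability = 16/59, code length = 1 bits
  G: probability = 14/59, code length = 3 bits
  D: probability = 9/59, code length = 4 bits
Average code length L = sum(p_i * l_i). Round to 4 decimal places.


Weighted contributions p_i * l_i:
  A: (7/59) * 4 = 28/59
  F: (8/59) * 4 = 32/59
  C: (5/59) * 5 = 25/59
  B: (16/59) * 1 = 16/59
  G: (14/59) * 3 = 42/59
  D: (9/59) * 4 = 36/59
Sum = (28 + 32 + 25 + 16 + 42 + 36)/59 = 179/59

L = 179/59 = 3.0339 bits/symbol


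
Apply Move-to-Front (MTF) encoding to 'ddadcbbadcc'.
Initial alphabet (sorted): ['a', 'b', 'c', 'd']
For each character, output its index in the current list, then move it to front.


MTF encoding:
'd': index 3 in ['a', 'b', 'c', 'd'] -> ['d', 'a', 'b', 'c']
'd': index 0 in ['d', 'a', 'b', 'c'] -> ['d', 'a', 'b', 'c']
'a': index 1 in ['d', 'a', 'b', 'c'] -> ['a', 'd', 'b', 'c']
'd': index 1 in ['a', 'd', 'b', 'c'] -> ['d', 'a', 'b', 'c']
'c': index 3 in ['d', 'a', 'b', 'c'] -> ['c', 'd', 'a', 'b']
'b': index 3 in ['c', 'd', 'a', 'b'] -> ['b', 'c', 'd', 'a']
'b': index 0 in ['b', 'c', 'd', 'a'] -> ['b', 'c', 'd', 'a']
'a': index 3 in ['b', 'c', 'd', 'a'] -> ['a', 'b', 'c', 'd']
'd': index 3 in ['a', 'b', 'c', 'd'] -> ['d', 'a', 'b', 'c']
'c': index 3 in ['d', 'a', 'b', 'c'] -> ['c', 'd', 'a', 'b']
'c': index 0 in ['c', 'd', 'a', 'b'] -> ['c', 'd', 'a', 'b']


Output: [3, 0, 1, 1, 3, 3, 0, 3, 3, 3, 0]
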